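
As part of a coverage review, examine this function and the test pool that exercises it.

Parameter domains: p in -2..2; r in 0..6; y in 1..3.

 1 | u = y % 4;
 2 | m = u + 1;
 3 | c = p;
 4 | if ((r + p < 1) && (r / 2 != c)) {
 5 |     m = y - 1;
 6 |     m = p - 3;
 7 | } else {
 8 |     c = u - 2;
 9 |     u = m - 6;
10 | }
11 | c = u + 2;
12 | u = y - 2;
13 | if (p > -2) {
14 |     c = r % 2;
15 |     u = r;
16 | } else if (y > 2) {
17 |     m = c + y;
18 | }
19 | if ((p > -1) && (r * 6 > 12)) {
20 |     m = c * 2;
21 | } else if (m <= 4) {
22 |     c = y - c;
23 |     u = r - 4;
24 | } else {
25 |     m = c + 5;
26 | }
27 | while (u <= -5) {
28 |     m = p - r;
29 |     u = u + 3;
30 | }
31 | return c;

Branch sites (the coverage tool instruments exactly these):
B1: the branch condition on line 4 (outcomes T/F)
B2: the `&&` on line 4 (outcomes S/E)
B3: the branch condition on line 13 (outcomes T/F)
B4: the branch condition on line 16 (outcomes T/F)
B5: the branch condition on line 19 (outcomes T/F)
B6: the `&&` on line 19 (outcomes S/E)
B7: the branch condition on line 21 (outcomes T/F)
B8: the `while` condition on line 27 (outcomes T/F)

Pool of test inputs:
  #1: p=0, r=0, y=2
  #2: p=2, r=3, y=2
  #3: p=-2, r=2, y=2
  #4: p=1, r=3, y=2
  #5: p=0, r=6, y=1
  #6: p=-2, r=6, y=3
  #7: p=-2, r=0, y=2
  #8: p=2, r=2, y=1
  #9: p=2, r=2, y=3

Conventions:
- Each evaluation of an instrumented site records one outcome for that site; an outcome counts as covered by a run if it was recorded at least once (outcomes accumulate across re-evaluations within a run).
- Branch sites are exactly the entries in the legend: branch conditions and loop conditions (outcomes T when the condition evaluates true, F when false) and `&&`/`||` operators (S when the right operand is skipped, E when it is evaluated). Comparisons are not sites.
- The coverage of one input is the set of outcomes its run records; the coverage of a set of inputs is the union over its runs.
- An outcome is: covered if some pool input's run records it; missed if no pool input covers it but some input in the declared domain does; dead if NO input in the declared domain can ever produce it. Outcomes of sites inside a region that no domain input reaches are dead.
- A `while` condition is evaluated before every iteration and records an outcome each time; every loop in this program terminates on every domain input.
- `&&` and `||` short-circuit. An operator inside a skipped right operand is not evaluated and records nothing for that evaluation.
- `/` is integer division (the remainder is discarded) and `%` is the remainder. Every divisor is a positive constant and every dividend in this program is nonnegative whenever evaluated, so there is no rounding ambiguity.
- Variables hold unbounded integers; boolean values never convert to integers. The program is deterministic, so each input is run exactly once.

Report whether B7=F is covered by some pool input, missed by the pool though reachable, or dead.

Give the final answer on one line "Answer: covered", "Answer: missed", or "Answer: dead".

no pool input records B7=F
but domain input (p=-2, r=0, y=3) does record it -> reachable, so missed

Answer: missed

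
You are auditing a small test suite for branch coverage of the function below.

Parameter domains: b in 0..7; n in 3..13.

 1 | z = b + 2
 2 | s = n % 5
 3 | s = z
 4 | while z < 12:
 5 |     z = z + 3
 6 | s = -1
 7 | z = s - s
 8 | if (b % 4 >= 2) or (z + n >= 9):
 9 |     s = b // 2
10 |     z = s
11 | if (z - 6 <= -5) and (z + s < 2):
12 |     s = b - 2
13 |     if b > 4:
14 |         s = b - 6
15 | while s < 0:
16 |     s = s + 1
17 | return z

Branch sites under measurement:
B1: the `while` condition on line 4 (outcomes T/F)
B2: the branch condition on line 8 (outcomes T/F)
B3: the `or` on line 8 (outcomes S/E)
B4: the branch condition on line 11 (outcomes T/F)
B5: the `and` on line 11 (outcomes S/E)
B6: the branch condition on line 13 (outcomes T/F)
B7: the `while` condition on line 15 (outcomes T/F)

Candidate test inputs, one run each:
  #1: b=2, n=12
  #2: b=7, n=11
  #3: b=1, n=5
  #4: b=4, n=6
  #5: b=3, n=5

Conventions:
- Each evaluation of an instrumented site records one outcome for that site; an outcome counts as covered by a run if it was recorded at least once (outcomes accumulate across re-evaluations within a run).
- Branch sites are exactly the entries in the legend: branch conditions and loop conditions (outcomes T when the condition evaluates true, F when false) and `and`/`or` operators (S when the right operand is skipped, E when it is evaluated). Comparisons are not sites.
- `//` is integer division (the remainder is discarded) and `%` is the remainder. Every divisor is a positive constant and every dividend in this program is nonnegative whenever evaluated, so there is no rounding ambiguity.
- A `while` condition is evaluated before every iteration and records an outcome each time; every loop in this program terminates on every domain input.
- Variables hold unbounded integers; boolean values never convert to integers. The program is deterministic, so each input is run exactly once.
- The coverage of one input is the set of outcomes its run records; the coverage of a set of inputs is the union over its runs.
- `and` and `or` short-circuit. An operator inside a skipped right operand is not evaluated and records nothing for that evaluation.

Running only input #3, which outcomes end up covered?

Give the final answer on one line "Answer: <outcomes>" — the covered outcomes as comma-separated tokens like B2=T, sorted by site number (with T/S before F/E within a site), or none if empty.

Tracing the run of input #3 (b=1, n=5):
  B1->T, B1->T, B1->T, B1->F, B3->E, B2->F, B5->E, B4->T, B6->F, B7->T
  B7->F
distinct outcomes covered: B1=T, B1=F, B2=F, B3=E, B4=T, B5=E, B6=F, B7=T, B7=F

Answer: B1=T, B1=F, B2=F, B3=E, B4=T, B5=E, B6=F, B7=T, B7=F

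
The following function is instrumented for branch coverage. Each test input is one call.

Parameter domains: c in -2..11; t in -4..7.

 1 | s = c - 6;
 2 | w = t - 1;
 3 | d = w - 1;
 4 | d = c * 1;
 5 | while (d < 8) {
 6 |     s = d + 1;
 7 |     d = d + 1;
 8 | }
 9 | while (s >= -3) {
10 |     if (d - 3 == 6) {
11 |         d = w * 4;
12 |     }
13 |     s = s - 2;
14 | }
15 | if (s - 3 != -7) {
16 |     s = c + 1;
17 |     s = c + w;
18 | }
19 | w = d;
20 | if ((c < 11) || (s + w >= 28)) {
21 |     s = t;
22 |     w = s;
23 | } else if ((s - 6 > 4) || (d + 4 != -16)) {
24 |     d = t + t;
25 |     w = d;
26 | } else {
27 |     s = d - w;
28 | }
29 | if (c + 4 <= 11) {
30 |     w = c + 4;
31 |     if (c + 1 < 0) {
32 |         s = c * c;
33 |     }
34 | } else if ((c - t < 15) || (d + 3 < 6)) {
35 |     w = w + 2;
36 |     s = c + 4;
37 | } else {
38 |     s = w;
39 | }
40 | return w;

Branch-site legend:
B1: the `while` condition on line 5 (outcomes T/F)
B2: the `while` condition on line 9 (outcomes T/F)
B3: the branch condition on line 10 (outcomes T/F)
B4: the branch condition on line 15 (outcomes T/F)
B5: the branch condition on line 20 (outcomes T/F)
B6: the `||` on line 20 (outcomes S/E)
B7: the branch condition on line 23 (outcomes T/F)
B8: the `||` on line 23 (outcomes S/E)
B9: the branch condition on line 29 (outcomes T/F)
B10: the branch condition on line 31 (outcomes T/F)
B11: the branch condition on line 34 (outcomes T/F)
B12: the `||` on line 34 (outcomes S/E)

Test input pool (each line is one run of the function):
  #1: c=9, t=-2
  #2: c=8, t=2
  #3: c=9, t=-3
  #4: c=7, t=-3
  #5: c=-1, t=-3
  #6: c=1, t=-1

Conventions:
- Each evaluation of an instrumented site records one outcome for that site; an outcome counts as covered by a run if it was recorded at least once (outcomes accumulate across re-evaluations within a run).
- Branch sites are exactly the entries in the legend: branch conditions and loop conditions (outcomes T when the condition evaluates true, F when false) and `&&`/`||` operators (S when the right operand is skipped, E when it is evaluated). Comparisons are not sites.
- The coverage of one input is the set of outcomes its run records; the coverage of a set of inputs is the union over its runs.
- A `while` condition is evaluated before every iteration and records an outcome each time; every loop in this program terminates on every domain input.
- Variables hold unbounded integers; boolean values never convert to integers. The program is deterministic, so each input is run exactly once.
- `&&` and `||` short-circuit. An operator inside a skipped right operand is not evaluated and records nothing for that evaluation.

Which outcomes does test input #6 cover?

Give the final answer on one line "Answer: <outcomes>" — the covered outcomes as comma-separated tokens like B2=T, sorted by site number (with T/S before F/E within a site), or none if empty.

Simulating input #6 (c=1, t=-1) step by step:
  B1->T, B1->T, B1->T, B1->T, B1->T, B1->T, B1->T, B1->F, B2->T, B3->F
  B2->T, B3->F, B2->T, B3->F, B2->T, B3->F, B2->T, B3->F, B2->T, B3->F
  B2->F, B4->F, B6->S, B5->T, B9->T, B10->F
collecting distinct outcomes: B1=T, B1=F, B2=T, B2=F, B3=F, B4=F, B5=T, B6=S, B9=T, B10=F

Answer: B1=T, B1=F, B2=T, B2=F, B3=F, B4=F, B5=T, B6=S, B9=T, B10=F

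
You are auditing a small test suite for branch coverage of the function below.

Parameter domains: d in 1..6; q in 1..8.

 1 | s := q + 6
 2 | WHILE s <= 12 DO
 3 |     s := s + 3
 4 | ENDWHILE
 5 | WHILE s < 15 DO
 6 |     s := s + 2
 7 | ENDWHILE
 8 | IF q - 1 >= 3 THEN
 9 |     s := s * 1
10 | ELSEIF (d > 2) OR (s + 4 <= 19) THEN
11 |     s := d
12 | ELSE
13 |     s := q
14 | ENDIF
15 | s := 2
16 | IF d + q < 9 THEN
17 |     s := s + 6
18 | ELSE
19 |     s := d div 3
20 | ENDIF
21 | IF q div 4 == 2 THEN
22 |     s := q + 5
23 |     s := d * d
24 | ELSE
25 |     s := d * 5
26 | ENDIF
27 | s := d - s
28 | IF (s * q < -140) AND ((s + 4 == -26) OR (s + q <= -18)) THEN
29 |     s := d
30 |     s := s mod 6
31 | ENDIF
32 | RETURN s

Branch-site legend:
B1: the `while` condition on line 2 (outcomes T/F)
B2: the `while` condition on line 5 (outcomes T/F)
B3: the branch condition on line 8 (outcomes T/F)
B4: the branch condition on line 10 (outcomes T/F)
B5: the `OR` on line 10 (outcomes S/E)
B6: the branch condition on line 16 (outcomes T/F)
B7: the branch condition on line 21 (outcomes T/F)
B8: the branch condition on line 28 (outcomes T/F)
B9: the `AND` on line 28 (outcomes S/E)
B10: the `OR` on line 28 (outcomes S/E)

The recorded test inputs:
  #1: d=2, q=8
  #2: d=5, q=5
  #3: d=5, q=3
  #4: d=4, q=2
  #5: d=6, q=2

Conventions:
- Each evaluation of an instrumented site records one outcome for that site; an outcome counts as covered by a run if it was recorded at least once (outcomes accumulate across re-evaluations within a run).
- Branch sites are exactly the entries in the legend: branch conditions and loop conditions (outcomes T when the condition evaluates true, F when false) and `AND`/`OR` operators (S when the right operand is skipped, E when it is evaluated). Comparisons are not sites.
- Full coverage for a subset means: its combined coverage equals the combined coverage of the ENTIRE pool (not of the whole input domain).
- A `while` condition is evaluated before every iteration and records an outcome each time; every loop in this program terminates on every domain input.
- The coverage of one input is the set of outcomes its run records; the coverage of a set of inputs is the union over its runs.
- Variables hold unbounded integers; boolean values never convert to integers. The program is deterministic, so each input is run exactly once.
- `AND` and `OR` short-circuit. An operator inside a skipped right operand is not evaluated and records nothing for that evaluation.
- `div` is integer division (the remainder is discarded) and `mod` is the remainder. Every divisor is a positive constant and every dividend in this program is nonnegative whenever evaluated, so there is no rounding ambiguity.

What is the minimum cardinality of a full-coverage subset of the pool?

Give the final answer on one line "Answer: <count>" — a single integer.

input #1 (d=2, q=8): events B1->F, B2->T, B2->F, B3->T, B6->F, B7->T, B9->S, B8->F; covers B1=F, B2=T, B2=F, B3=T, B6=F, B7=T, B8=F, B9=S
input #2 (d=5, q=5): events B1->T, B1->F, B2->T, B2->F, B3->T, B6->F, B7->F, B9->S, B8->F; covers B1=T, B1=F, B2=T, B2=F, B3=T, B6=F, B7=F, B8=F, B9=S
input #3 (d=5, q=3): events B1->T, B1->T, B1->F, B2->F, B3->F, B5->S, B4->T, B6->T, B7->F, B9->S, B8->F; covers B1=T, B1=F, B2=F, B3=F, B4=T, B5=S, B6=T, B7=F, B8=F, B9=S
input #4 (d=4, q=2): events B1->T, B1->T, B1->F, B2->T, B2->F, B3->F, B5->S, B4->T, B6->T, B7->F, B9->S, B8->F; covers B1=T, B1=F, B2=T, B2=F, B3=F, B4=T, B5=S, B6=T, B7=F, B8=F, B9=S
input #5 (d=6, q=2): events B1->T, B1->T, B1->F, B2->T, B2->F, B3->F, B5->S, B4->T, B6->T, B7->F, B9->S, B8->F; covers B1=T, B1=F, B2=T, B2=F, B3=F, B4=T, B5=S, B6=T, B7=F, B8=F, B9=S
the full pool covers 14 outcomes: B1=T, B1=F, B2=T, B2=F, B3=T, B3=F, B4=T, B5=S, B6=T, B6=F, B7=T, B7=F, B8=F, B9=S
no size-1 subset reaches all 14 outcomes (best union: 11/14)
size 2: inputs {1, 3} cover all 14 outcomes, and no lexicographically smaller subset of this size does

Answer: 2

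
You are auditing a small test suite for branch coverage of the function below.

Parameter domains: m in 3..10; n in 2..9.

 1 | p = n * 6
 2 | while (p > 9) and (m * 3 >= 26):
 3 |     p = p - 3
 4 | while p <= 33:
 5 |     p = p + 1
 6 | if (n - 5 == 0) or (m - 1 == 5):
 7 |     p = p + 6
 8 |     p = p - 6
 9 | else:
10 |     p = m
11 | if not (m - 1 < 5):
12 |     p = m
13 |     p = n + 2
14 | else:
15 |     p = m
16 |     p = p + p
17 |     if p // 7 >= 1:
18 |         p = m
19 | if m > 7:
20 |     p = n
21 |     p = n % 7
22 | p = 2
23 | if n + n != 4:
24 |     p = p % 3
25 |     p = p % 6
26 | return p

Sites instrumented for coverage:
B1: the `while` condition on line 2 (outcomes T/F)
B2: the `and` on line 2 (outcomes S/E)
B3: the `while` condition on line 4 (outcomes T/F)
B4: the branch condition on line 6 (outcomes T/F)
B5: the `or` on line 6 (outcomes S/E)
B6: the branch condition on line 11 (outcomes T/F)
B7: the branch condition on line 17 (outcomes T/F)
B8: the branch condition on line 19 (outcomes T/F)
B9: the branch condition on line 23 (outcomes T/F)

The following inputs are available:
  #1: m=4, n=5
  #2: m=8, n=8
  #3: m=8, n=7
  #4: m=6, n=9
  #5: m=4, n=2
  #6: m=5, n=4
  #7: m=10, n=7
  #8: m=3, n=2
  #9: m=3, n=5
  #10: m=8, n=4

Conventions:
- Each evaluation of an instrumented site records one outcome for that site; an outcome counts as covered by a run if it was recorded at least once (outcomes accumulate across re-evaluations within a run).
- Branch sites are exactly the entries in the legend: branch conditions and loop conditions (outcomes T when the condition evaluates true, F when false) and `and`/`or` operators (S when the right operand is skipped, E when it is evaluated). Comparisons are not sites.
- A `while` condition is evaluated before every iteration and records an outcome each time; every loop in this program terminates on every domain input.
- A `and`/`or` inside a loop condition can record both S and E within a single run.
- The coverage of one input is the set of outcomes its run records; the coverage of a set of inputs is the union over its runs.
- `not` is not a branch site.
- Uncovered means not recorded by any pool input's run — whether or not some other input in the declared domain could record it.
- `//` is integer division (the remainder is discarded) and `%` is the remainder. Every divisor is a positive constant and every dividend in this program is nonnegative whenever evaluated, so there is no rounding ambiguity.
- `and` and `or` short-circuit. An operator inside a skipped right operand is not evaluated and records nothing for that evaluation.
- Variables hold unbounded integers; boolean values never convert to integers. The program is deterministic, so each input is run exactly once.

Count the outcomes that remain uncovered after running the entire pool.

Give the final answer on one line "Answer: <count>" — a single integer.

input #1, m=4, n=5: events B2->E, B1->F, B3->T, B3->T, B3->T, B3->T, B3->F, B5->S, B4->T, B6->F, B7->T, B8->F, B9->T; outcomes B1=F, B2=E, B3=T, B3=F, B4=T, B5=S, B6=F, B7=T, B8=F, B9=T
input #2, m=8, n=8: events B2->E, B1->F, B3->F, B5->E, B4->F, B6->T, B8->T, B9->T; outcomes B1=F, B2=E, B3=F, B4=F, B5=E, B6=T, B8=T, B9=T
input #3, m=8, n=7: events B2->E, B1->F, B3->F, B5->E, B4->F, B6->T, B8->T, B9->T; outcomes B1=F, B2=E, B3=F, B4=F, B5=E, B6=T, B8=T, B9=T
input #4, m=6, n=9: events B2->E, B1->F, B3->F, B5->E, B4->T, B6->T, B8->F, B9->T; outcomes B1=F, B2=E, B3=F, B4=T, B5=E, B6=T, B8=F, B9=T
input #5, m=4, n=2: events B2->E, B1->F, B3->T, B3->T, B3->T, B3->T, B3->T, B3->T, B3->T, B3->T, B3->T, B3->T, B3->T, B3->T, ...; outcomes B1=F, B2=E, B3=T, B3=F, B4=F, B5=E, B6=F, B7=T, B8=F, B9=F
input #6, m=5, n=4: events B2->E, B1->F, B3->T, B3->T, B3->T, B3->T, B3->T, B3->T, B3->T, B3->T, B3->T, B3->T, B3->F, B5->E, ...; outcomes B1=F, B2=E, B3=T, B3=F, B4=F, B5=E, B6=F, B7=T, B8=F, B9=T
input #7, m=10, n=7: events B2->E, B1->T, B2->E, B1->T, B2->E, B1->T, B2->E, B1->T, B2->E, B1->T, B2->E, B1->T, B2->E, B1->T, ...; outcomes B1=T, B1=F, B2=S, B2=E, B3=T, B3=F, B4=F, B5=E, B6=T, B8=T, B9=T
input #8, m=3, n=2: events B2->E, B1->F, B3->T, B3->T, B3->T, B3->T, B3->T, B3->T, B3->T, B3->T, B3->T, B3->T, B3->T, B3->T, ...; outcomes B1=F, B2=E, B3=T, B3=F, B4=F, B5=E, B6=F, B7=F, B8=F, B9=F
input #9, m=3, n=5: events B2->E, B1->F, B3->T, B3->T, B3->T, B3->T, B3->F, B5->S, B4->T, B6->F, B7->F, B8->F, B9->T; outcomes B1=F, B2=E, B3=T, B3=F, B4=T, B5=S, B6=F, B7=F, B8=F, B9=T
input #10, m=8, n=4: events B2->E, B1->F, B3->T, B3->T, B3->T, B3->T, B3->T, B3->T, B3->T, B3->T, B3->T, B3->T, B3->F, B5->E, ...; outcomes B1=F, B2=E, B3=T, B3=F, B4=F, B5=E, B6=T, B8=T, B9=T
union over the pool: B1=T, B1=F, B2=S, B2=E, B3=T, B3=F, B4=T, B4=F, B5=S, B5=E, B6=T, B6=F, B7=T, B7=F, B8=T, B8=F, B9=T, B9=F
uncovered (0 of 18): none

Answer: 0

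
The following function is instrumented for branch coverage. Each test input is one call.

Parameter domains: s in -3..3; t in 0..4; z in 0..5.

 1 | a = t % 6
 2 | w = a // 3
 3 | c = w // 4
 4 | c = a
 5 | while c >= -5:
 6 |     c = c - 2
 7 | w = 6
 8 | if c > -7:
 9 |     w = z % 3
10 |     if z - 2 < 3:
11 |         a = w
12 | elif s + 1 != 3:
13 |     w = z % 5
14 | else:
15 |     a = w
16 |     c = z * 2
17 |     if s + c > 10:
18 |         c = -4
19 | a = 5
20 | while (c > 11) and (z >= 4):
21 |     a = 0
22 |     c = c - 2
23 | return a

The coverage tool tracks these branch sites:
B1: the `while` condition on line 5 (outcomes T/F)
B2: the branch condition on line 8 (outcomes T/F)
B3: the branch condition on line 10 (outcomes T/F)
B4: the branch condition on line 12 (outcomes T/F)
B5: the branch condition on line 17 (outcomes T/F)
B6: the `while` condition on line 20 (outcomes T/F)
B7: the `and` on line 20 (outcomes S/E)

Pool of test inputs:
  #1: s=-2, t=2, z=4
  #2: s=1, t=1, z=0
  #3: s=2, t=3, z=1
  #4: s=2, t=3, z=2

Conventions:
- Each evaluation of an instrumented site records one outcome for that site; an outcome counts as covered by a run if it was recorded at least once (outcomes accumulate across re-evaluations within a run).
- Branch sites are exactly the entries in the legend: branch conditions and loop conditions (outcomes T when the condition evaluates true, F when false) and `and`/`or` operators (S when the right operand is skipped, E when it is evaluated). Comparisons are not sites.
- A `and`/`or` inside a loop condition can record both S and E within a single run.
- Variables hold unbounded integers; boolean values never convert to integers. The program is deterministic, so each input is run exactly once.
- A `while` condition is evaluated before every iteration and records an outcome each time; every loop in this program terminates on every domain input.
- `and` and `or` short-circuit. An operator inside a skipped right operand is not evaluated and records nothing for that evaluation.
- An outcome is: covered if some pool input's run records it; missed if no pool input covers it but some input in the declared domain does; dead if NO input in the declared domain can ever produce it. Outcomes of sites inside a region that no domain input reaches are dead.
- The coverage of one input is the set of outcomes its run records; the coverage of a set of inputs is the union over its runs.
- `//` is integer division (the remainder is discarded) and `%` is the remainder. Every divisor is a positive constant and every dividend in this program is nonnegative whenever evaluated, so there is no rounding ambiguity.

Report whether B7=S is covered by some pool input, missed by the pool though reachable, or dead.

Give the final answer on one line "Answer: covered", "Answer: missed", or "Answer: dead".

B7=S is recorded by pool input(s) 1, 2, 3, 4 -> covered

Answer: covered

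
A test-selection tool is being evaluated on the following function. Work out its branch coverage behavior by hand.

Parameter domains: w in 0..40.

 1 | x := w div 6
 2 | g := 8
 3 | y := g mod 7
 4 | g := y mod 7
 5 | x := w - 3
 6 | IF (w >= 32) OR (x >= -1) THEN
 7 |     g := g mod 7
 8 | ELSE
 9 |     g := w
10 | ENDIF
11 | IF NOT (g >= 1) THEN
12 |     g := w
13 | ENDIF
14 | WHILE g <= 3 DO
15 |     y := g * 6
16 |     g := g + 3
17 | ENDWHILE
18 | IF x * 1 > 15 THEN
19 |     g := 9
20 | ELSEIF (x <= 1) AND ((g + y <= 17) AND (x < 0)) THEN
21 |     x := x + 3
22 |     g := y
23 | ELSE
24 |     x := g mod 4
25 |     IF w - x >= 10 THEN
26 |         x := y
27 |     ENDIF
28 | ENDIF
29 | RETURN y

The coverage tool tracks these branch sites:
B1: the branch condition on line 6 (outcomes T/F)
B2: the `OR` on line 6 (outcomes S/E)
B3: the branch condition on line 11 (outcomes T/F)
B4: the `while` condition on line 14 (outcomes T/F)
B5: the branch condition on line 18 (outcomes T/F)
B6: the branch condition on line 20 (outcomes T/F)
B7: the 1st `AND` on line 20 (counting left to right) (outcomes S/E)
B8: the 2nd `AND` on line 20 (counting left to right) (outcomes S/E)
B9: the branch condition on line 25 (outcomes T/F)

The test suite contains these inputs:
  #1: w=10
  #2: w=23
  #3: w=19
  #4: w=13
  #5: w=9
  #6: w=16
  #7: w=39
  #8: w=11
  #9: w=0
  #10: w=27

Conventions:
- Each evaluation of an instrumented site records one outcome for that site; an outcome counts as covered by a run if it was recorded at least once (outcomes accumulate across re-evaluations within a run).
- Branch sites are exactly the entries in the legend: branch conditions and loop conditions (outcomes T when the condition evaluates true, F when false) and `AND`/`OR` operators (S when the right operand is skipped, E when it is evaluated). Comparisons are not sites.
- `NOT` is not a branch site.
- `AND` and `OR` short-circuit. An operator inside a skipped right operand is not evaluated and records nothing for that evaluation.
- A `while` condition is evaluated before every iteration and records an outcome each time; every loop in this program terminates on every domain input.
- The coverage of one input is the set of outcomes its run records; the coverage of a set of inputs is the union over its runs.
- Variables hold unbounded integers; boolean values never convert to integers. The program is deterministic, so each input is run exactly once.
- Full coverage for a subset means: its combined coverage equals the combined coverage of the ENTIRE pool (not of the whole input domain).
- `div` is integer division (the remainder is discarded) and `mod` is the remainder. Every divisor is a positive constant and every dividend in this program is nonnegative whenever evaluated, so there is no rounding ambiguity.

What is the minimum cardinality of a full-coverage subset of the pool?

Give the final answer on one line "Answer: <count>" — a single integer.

input #1, w=10: events B2->E, B1->T, B3->F, B4->T, B4->F, B5->F, B7->S, B6->F, B9->T; outcomes B1=T, B2=E, B3=F, B4=T, B4=F, B5=F, B6=F, B7=S, B9=T
input #2, w=23: events B2->E, B1->T, B3->F, B4->T, B4->F, B5->T; outcomes B1=T, B2=E, B3=F, B4=T, B4=F, B5=T
input #3, w=19: events B2->E, B1->T, B3->F, B4->T, B4->F, B5->T; outcomes B1=T, B2=E, B3=F, B4=T, B4=F, B5=T
input #4, w=13: events B2->E, B1->T, B3->F, B4->T, B4->F, B5->F, B7->S, B6->F, B9->T; outcomes B1=T, B2=E, B3=F, B4=T, B4=F, B5=F, B6=F, B7=S, B9=T
input #5, w=9: events B2->E, B1->T, B3->F, B4->T, B4->F, B5->F, B7->S, B6->F, B9->F; outcomes B1=T, B2=E, B3=F, B4=T, B4=F, B5=F, B6=F, B7=S, B9=F
input #6, w=16: events B2->E, B1->T, B3->F, B4->T, B4->F, B5->F, B7->S, B6->F, B9->T; outcomes B1=T, B2=E, B3=F, B4=T, B4=F, B5=F, B6=F, B7=S, B9=T
input #7, w=39: events B2->S, B1->T, B3->F, B4->T, B4->F, B5->T; outcomes B1=T, B2=S, B3=F, B4=T, B4=F, B5=T
input #8, w=11: events B2->E, B1->T, B3->F, B4->T, B4->F, B5->F, B7->S, B6->F, B9->T; outcomes B1=T, B2=E, B3=F, B4=T, B4=F, B5=F, B6=F, B7=S, B9=T
input #9, w=0: events B2->E, B1->F, B3->T, B4->T, B4->T, B4->F, B5->F, B7->E, B8->S, B6->F, B9->F; outcomes B1=F, B2=E, B3=T, B4=T, B4=F, B5=F, B6=F, B7=E, B8=S, B9=F
input #10, w=27: events B2->E, B1->T, B3->F, B4->T, B4->F, B5->T; outcomes B1=T, B2=E, B3=F, B4=T, B4=F, B5=T
union over all inputs: B1=T, B1=F, B2=S, B2=E, B3=T, B3=F, B4=T, B4=F, B5=T, B5=F, B6=F, B7=S, B7=E, B8=S, B9=T, B9=F (16 outcomes)
every size-1 subset falls short of the 16 outcomes (best: 10/16)
every size-2 subset falls short of the 16 outcomes (best: 14/16)
at size 3, {1, 7, 9} reaches all 16 outcomes; every lexicographically earlier size-3 subset fails

Answer: 3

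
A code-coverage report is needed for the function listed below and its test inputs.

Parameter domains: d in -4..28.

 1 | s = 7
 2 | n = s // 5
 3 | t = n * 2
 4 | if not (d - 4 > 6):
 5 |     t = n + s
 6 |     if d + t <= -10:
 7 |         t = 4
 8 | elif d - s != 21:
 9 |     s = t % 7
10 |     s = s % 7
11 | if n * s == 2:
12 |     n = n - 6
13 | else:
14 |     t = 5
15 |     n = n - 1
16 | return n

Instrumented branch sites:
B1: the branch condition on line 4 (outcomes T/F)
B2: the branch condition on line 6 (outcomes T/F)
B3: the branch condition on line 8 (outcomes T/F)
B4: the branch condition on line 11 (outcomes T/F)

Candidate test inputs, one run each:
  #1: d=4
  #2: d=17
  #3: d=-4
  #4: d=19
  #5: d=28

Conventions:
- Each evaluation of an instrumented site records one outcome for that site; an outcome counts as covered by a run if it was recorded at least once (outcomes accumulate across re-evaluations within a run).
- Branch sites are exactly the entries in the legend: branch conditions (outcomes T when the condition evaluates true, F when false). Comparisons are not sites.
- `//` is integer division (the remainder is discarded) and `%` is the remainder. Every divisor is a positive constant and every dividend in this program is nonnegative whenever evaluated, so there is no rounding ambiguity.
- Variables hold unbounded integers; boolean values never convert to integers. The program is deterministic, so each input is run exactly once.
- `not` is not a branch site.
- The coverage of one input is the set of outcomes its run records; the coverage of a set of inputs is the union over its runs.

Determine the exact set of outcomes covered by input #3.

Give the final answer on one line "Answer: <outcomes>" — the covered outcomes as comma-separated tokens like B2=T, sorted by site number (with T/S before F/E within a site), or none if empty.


Running input #3 (d=-4), event by event:
  B1->T, B2->F, B4->F
deduplicating events, the covered set is: B1=T, B2=F, B4=F
Answer: B1=T, B2=F, B4=F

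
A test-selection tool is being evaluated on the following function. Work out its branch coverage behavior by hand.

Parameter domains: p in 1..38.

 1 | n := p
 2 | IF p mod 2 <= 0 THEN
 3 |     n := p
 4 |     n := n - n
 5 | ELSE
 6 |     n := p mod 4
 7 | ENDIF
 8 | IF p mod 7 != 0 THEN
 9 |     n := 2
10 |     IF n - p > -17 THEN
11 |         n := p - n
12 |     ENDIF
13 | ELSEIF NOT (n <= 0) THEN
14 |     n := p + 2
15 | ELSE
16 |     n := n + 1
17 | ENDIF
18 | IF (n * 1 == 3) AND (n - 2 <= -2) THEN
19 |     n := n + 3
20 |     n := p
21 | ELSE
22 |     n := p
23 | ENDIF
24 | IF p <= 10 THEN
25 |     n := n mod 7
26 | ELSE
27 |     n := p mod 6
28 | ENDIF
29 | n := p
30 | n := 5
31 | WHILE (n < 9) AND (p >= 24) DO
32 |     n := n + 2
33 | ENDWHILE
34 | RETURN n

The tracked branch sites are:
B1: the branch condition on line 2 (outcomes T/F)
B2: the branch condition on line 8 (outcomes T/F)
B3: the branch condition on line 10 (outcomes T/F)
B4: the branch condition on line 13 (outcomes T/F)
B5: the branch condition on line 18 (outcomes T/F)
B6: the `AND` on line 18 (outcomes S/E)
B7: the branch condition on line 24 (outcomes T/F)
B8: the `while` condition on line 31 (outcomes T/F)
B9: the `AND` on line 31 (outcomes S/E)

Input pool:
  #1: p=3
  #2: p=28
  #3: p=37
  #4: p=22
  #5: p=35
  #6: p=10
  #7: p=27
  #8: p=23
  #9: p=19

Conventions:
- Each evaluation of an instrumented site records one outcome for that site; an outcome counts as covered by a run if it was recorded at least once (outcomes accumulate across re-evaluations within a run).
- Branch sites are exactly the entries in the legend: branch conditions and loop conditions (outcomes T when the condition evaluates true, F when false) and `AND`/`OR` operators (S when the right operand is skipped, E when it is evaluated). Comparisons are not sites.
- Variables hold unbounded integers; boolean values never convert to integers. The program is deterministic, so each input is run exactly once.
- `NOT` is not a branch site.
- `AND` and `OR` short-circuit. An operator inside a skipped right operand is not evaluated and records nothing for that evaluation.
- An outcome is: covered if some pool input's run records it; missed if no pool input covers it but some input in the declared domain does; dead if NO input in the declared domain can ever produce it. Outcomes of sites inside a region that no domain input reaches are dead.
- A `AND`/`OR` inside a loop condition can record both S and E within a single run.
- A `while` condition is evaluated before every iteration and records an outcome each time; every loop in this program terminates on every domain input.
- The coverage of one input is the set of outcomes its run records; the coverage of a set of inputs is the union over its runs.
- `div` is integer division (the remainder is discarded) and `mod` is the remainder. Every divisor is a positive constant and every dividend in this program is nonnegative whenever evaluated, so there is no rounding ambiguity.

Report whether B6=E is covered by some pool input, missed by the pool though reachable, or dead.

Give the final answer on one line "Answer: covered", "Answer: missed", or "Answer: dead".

no pool input records B6=E
but domain input (p=5) does record it -> reachable, so missed

Answer: missed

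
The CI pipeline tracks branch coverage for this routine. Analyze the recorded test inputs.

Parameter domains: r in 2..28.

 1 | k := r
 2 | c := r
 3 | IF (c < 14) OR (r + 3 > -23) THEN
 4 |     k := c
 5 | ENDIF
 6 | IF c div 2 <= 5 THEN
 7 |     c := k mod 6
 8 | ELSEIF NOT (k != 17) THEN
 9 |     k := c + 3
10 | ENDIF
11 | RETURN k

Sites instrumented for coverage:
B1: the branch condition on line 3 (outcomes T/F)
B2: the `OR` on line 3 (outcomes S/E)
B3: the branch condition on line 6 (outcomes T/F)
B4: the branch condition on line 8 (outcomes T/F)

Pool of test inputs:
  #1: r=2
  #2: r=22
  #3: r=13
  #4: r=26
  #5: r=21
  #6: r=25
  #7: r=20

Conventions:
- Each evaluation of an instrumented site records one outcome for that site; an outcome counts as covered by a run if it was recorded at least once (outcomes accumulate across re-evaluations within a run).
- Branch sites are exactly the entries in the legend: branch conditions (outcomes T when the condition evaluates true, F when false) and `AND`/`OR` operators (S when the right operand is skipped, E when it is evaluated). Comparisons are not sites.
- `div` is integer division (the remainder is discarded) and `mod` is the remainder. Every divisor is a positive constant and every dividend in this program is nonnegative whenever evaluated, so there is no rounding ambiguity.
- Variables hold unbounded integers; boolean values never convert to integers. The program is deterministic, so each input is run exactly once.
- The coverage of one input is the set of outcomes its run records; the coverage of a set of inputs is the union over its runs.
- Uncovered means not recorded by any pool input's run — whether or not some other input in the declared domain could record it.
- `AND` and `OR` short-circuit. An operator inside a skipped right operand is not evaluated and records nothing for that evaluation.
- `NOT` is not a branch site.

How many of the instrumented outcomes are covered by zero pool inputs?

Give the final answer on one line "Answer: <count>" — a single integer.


#1 (r=2) -> B2->S, B1->T, B3->T; covered: B1=T, B2=S, B3=T
#2 (r=22) -> B2->E, B1->T, B3->F, B4->F; covered: B1=T, B2=E, B3=F, B4=F
#3 (r=13) -> B2->S, B1->T, B3->F, B4->F; covered: B1=T, B2=S, B3=F, B4=F
#4 (r=26) -> B2->E, B1->T, B3->F, B4->F; covered: B1=T, B2=E, B3=F, B4=F
#5 (r=21) -> B2->E, B1->T, B3->F, B4->F; covered: B1=T, B2=E, B3=F, B4=F
#6 (r=25) -> B2->E, B1->T, B3->F, B4->F; covered: B1=T, B2=E, B3=F, B4=F
#7 (r=20) -> B2->E, B1->T, B3->F, B4->F; covered: B1=T, B2=E, B3=F, B4=F
union over the pool: B1=T, B2=S, B2=E, B3=T, B3=F, B4=F
uncovered (2 of 8): B1=F, B4=T
Answer: 2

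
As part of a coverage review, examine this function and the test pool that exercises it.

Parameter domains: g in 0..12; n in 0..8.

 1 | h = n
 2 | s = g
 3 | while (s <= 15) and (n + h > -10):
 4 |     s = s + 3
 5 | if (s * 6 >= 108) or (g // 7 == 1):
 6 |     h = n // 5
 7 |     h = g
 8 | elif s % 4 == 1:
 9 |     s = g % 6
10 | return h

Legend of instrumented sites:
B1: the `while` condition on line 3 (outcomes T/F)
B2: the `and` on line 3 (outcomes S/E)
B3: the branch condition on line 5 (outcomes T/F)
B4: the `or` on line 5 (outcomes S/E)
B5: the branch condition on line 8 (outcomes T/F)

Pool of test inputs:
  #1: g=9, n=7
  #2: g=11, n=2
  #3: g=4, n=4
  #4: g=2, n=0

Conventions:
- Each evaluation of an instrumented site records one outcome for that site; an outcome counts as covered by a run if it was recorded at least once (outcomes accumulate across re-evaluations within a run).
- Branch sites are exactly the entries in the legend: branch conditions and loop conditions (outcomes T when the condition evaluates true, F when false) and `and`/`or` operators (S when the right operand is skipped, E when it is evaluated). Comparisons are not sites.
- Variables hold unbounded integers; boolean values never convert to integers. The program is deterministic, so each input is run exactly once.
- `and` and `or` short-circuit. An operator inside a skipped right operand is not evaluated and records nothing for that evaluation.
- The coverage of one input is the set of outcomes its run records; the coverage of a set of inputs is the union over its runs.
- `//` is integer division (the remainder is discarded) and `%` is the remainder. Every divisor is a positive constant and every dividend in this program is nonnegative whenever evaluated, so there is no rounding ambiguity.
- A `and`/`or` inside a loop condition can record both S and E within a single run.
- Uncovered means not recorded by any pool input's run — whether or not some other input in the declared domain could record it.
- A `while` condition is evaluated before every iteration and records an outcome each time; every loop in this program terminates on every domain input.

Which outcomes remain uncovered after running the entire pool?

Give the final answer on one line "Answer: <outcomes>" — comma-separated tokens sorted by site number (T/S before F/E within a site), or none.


#1 (g=9, n=7) -> B2->E, B1->T, B2->E, B1->T, B2->E, B1->T, B2->S, B1->F, B4->S, B3->T; covered: B1=T, B1=F, B2=S, B2=E, B3=T, B4=S
#2 (g=11, n=2) -> B2->E, B1->T, B2->E, B1->T, B2->S, B1->F, B4->E, B3->T; covered: B1=T, B1=F, B2=S, B2=E, B3=T, B4=E
#3 (g=4, n=4) -> B2->E, B1->T, B2->E, B1->T, B2->E, B1->T, B2->E, B1->T, B2->S, B1->F, B4->E, B3->F, B5->F; covered: B1=T, B1=F, B2=S, B2=E, B3=F, B4=E, B5=F
#4 (g=2, n=0) -> B2->E, B1->T, B2->E, B1->T, B2->E, B1->T, B2->E, B1->T, B2->E, B1->T, B2->S, B1->F, B4->E, B3->F, ...; covered: B1=T, B1=F, B2=S, B2=E, B3=F, B4=E, B5=T
union over the pool: B1=T, B1=F, B2=S, B2=E, B3=T, B3=F, B4=S, B4=E, B5=T, B5=F
uncovered (0 of 10): none
Answer: none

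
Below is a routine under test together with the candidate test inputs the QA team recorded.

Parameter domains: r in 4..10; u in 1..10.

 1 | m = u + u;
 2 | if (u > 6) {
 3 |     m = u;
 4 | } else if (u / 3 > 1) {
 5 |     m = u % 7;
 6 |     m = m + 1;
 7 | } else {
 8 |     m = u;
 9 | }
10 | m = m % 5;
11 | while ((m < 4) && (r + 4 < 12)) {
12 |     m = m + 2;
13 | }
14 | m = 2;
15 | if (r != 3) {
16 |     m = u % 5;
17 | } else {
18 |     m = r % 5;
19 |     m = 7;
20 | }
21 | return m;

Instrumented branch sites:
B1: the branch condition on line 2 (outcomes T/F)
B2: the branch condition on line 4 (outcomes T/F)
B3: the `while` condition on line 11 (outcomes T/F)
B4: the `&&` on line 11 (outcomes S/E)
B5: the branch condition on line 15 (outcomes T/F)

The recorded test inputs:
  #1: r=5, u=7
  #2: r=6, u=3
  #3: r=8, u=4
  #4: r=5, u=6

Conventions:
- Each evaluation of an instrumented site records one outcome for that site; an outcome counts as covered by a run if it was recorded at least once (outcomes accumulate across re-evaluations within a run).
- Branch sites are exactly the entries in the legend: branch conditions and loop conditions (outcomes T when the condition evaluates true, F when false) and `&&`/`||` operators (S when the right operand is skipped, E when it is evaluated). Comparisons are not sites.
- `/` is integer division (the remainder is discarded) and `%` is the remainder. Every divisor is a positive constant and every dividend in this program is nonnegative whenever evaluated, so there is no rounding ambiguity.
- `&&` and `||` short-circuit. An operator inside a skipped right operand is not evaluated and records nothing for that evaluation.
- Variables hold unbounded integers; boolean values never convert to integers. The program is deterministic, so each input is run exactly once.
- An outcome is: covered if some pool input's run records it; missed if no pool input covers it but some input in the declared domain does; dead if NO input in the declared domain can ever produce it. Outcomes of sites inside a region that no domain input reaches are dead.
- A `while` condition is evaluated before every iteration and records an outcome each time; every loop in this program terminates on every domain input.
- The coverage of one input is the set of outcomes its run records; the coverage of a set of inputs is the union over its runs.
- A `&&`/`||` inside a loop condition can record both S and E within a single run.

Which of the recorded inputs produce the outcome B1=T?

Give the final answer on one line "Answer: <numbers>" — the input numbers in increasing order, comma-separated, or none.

input #1 (r=5, u=7): produces B1=T
input #2 (r=6, u=3): does not produce B1=T
input #3 (r=8, u=4): does not produce B1=T
input #4 (r=5, u=6): does not produce B1=T

Answer: 1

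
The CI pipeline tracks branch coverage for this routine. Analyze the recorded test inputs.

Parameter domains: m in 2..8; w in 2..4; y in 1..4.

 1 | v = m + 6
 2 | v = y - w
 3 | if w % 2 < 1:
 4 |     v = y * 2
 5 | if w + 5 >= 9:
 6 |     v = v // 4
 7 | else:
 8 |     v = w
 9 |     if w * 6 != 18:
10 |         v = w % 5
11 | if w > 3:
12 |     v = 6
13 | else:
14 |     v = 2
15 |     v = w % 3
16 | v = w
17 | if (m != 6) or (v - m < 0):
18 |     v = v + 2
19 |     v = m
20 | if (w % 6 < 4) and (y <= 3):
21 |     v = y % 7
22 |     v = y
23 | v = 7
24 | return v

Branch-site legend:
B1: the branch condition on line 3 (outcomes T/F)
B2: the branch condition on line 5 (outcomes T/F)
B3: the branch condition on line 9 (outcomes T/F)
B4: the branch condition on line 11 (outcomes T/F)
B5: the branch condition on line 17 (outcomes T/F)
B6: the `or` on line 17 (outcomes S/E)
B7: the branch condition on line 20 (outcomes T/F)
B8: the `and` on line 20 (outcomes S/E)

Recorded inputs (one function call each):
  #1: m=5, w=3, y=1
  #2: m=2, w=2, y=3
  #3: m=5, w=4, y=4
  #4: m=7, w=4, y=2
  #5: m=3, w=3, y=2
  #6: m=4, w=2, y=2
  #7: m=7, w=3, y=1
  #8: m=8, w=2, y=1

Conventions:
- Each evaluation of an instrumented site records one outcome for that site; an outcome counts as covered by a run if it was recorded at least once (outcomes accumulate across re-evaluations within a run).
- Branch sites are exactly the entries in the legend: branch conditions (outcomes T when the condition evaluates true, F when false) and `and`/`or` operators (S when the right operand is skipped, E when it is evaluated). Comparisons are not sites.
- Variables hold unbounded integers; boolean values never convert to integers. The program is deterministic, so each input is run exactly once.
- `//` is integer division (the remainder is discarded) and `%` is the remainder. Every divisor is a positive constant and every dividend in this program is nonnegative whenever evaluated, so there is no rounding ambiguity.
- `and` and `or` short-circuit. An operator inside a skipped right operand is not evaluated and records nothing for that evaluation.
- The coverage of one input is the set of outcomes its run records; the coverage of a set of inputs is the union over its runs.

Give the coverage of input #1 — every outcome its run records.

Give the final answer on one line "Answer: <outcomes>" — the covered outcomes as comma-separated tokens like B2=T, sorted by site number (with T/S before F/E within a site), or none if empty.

Simulating input #1 (m=5, w=3, y=1) step by step:
  B1->F, B2->F, B3->F, B4->F, B6->S, B5->T, B8->E, B7->T
deduplicating events, the covered set is: B1=F, B2=F, B3=F, B4=F, B5=T, B6=S, B7=T, B8=E

Answer: B1=F, B2=F, B3=F, B4=F, B5=T, B6=S, B7=T, B8=E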